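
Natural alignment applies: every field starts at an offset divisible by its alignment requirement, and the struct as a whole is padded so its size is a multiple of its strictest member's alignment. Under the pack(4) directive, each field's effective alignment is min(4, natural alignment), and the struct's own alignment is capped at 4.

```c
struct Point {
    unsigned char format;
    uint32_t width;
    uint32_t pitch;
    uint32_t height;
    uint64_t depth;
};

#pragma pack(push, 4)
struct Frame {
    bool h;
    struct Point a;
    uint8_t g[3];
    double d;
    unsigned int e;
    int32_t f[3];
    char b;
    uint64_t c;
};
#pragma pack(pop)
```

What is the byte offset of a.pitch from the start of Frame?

Point: @0: format [1B, align 1] → 1; +3 pad (align 4); @4: width [4B, align 4] → 8; @8: pitch [4B, align 4] → 12; @12: height [4B, align 4] → 16; @16: depth [8B, align 8] → 24; size 24, align 8
@0: h [1B, align 1] → 1
+3 pad (align 4)
@4: a [24B, align 4] → 28
within Point: pitch at 8
4 + 8 = 12

12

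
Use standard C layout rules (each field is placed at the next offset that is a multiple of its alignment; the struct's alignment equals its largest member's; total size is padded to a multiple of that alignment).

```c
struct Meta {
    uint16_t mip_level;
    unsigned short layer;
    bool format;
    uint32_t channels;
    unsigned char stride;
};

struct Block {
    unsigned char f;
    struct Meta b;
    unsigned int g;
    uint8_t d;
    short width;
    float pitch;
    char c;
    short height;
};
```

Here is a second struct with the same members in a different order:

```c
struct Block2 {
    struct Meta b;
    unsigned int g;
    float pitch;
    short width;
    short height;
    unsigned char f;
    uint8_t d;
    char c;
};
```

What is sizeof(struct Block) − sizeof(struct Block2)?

4

Meta: mip_level at 0 (size 2, align 2) → ends 2; layer at 2 (size 2, align 2) → ends 4; format at 4 (size 1, align 1) → ends 5; pad 3 to align 4 for channels; channels at 8 (size 4, align 4) → ends 12; stride at 12 (size 1, align 1) → ends 13; tail pad 3 to reach multiple of 4; total 16 bytes, alignment 4
f at 0 (size 1, align 1) → ends 1
pad 3 to align 4 for b
b at 4 (size 16, align 4) → ends 20
g at 20 (size 4, align 4) → ends 24
d at 24 (size 1, align 1) → ends 25
pad 1 to align 2 for width
width at 26 (size 2, align 2) → ends 28
pitch at 28 (size 4, align 4) → ends 32
c at 32 (size 1, align 1) → ends 33
pad 1 to align 2 for height
height at 34 (size 2, align 2) → ends 36
total 36 bytes, alignment 4
— Block2 —
b at 0 (size 16, align 4) → ends 16
g at 16 (size 4, align 4) → ends 20
pitch at 20 (size 4, align 4) → ends 24
width at 24 (size 2, align 2) → ends 26
height at 26 (size 2, align 2) → ends 28
f at 28 (size 1, align 1) → ends 29
d at 29 (size 1, align 1) → ends 30
c at 30 (size 1, align 1) → ends 31
tail pad 1 to reach multiple of 4
total 32 bytes, alignment 4
36 − 32 = 4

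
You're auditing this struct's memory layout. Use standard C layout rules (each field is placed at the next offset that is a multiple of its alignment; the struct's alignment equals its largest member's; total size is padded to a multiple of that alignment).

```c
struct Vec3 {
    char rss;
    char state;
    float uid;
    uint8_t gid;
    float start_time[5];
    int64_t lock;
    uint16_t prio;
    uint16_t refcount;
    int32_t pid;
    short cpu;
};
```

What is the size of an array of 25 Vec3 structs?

rss at 0 (size 1, align 1) → ends 1
state at 1 (size 1, align 1) → ends 2
pad 2 to align 4 for uid
uid at 4 (size 4, align 4) → ends 8
gid at 8 (size 1, align 1) → ends 9
pad 3 to align 4 for start_time
start_time at 12 (size 20, align 4) → ends 32
lock at 32 (size 8, align 8) → ends 40
prio at 40 (size 2, align 2) → ends 42
refcount at 42 (size 2, align 2) → ends 44
pid at 44 (size 4, align 4) → ends 48
cpu at 48 (size 2, align 2) → ends 50
tail pad 6 to reach multiple of 8
total 56 bytes, alignment 8
array of 25: 25 × 56 = 1400

1400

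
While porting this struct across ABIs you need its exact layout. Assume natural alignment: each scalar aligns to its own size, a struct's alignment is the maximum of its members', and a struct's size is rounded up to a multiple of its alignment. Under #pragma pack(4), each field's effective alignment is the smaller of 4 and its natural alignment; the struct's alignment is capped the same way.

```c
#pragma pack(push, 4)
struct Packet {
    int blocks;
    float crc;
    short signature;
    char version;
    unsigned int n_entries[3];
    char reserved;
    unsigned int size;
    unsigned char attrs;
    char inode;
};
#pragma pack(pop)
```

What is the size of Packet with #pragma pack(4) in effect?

36

blocks at 0 (size 4, align 4) → ends 4
crc at 4 (size 4, align 4) → ends 8
signature at 8 (size 2, align 2) → ends 10
version at 10 (size 1, align 1) → ends 11
pad 1 to align 4 for n_entries
n_entries at 12 (size 12, align 4) → ends 24
reserved at 24 (size 1, align 1) → ends 25
pad 3 to align 4 for size
size at 28 (size 4, align 4) → ends 32
attrs at 32 (size 1, align 1) → ends 33
inode at 33 (size 1, align 1) → ends 34
tail pad 2 to reach multiple of 4
total 36 bytes, alignment 4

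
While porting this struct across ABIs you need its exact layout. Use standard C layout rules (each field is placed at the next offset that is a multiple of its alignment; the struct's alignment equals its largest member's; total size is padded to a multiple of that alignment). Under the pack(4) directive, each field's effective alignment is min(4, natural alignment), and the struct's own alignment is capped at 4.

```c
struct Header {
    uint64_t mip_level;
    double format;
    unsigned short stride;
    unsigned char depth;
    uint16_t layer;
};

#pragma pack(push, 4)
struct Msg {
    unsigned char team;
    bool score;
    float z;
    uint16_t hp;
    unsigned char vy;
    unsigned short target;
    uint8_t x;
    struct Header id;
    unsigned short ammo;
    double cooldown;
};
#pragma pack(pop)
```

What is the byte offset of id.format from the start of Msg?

Header: 0..8  mip_level  (8B, 8-aligned); 8..16  format  (8B, 8-aligned); 16..18  stride  (2B, 2-aligned); 18..19  depth  (1B, 1-aligned); 19..20  -- padding (1B); 20..22  layer  (2B, 2-aligned); 22..24  -- tail padding (2B); sizeof = 24, alignof = 8
0..1  team  (1B, 1-aligned)
1..2  score  (1B, 1-aligned)
2..4  -- padding (2B)
4..8  z  (4B, 4-aligned)
8..10  hp  (2B, 2-aligned)
10..11  vy  (1B, 1-aligned)
11..12  -- padding (1B)
12..14  target  (2B, 2-aligned)
14..15  x  (1B, 1-aligned)
15..16  -- padding (1B)
16..40  id  (24B, 4-aligned)
within Header: format at 8
16 + 8 = 24

24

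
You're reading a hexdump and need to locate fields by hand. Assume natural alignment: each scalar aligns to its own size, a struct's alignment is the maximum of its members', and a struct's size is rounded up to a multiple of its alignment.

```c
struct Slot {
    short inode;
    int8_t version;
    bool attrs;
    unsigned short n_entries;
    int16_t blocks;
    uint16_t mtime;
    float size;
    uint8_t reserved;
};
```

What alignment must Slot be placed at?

4

member alignments: inode=2, version=1, attrs=1, n_entries=2, blocks=2, mtime=2, size=4, reserved=1
max = 4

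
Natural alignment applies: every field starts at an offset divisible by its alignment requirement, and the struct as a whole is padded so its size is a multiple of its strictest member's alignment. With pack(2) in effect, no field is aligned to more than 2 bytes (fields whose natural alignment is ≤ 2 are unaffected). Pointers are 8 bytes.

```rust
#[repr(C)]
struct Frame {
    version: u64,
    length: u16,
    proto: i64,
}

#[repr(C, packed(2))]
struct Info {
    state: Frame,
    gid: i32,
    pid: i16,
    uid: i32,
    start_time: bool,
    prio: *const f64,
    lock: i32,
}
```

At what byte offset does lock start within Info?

Frame: 0..8  version  (8B, 8-aligned); 8..10  length  (2B, 2-aligned); 10..16  -- padding (6B); 16..24  proto  (8B, 8-aligned); sizeof = 24, alignof = 8
0..24  state  (24B, 2-aligned)
24..28  gid  (4B, 2-aligned)
28..30  pid  (2B, 2-aligned)
30..34  uid  (4B, 2-aligned)
34..35  start_time  (1B, 1-aligned)
35..36  -- padding (1B)
36..44  prio  (8B, 2-aligned)
44..48  lock  (4B, 2-aligned)

44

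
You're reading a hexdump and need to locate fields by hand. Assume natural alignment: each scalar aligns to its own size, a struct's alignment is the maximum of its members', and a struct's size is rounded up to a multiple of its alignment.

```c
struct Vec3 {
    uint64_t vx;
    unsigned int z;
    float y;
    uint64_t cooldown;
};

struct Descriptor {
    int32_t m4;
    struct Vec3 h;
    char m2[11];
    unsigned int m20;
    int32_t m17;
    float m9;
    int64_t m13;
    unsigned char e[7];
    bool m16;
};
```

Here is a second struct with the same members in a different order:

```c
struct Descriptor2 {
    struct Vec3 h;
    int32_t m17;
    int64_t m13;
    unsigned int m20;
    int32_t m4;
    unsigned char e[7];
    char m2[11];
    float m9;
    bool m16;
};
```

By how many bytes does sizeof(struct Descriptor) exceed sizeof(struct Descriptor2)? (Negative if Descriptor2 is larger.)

-8

Vec3: vx at 0 (size 8, align 8) → ends 8; z at 8 (size 4, align 4) → ends 12; y at 12 (size 4, align 4) → ends 16; cooldown at 16 (size 8, align 8) → ends 24; total 24 bytes, alignment 8
m4 at 0 (size 4, align 4) → ends 4
pad 4 to align 8 for h
h at 8 (size 24, align 8) → ends 32
m2 at 32 (size 11, align 1) → ends 43
pad 1 to align 4 for m20
m20 at 44 (size 4, align 4) → ends 48
m17 at 48 (size 4, align 4) → ends 52
m9 at 52 (size 4, align 4) → ends 56
m13 at 56 (size 8, align 8) → ends 64
e at 64 (size 7, align 1) → ends 71
m16 at 71 (size 1, align 1) → ends 72
total 72 bytes, alignment 8
— Descriptor2 —
h at 0 (size 24, align 8) → ends 24
m17 at 24 (size 4, align 4) → ends 28
pad 4 to align 8 for m13
m13 at 32 (size 8, align 8) → ends 40
m20 at 40 (size 4, align 4) → ends 44
m4 at 44 (size 4, align 4) → ends 48
e at 48 (size 7, align 1) → ends 55
m2 at 55 (size 11, align 1) → ends 66
pad 2 to align 4 for m9
m9 at 68 (size 4, align 4) → ends 72
m16 at 72 (size 1, align 1) → ends 73
tail pad 7 to reach multiple of 8
total 80 bytes, alignment 8
72 − 80 = -8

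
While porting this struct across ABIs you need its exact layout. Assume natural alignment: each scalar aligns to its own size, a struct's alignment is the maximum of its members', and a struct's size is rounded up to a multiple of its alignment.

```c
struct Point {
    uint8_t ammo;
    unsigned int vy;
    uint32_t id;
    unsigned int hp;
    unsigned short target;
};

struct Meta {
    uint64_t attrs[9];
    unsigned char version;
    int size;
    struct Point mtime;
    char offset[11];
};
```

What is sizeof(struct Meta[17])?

Point: @0: ammo [1B, align 1] → 1; +3 pad (align 4); @4: vy [4B, align 4] → 8; @8: id [4B, align 4] → 12; @12: hp [4B, align 4] → 16; @16: target [2B, align 2] → 18; +2 tail pad (align 4); size 20, align 4
@0: attrs [72B, align 8] → 72
@72: version [1B, align 1] → 73
+3 pad (align 4)
@76: size [4B, align 4] → 80
@80: mtime [20B, align 4] → 100
@100: offset [11B, align 1] → 111
+1 tail pad (align 8)
size 112, align 8
array of 17: 17 × 112 = 1904

1904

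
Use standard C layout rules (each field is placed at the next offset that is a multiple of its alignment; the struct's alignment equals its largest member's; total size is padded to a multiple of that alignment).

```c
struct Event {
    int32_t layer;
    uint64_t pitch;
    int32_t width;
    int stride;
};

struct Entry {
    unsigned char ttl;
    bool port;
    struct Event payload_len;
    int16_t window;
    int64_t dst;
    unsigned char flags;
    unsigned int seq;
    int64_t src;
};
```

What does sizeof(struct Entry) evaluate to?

64 bytes

Event: @0: layer [4B, align 4] → 4; +4 pad (align 8); @8: pitch [8B, align 8] → 16; @16: width [4B, align 4] → 20; @20: stride [4B, align 4] → 24; size 24, align 8
@0: ttl [1B, align 1] → 1
@1: port [1B, align 1] → 2
+6 pad (align 8)
@8: payload_len [24B, align 8] → 32
@32: window [2B, align 2] → 34
+6 pad (align 8)
@40: dst [8B, align 8] → 48
@48: flags [1B, align 1] → 49
+3 pad (align 4)
@52: seq [4B, align 4] → 56
@56: src [8B, align 8] → 64
size 64, align 8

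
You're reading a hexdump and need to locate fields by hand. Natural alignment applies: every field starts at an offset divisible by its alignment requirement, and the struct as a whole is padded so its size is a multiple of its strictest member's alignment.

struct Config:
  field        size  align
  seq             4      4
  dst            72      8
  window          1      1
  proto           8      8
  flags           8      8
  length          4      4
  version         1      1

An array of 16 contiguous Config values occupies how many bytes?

1792

@0: seq [4B, align 4] → 4
+4 pad (align 8)
@8: dst [72B, align 8] → 80
@80: window [1B, align 1] → 81
+7 pad (align 8)
@88: proto [8B, align 8] → 96
@96: flags [8B, align 8] → 104
@104: length [4B, align 4] → 108
@108: version [1B, align 1] → 109
+3 tail pad (align 8)
size 112, align 8
array of 16: 16 × 112 = 1792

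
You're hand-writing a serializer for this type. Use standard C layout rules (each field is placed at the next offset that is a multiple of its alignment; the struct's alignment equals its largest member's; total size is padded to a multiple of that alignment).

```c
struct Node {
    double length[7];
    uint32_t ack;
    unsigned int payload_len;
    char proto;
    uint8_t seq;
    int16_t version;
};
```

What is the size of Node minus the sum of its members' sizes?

0..56  length  (56B, 8-aligned)
56..60  ack  (4B, 4-aligned)
60..64  payload_len  (4B, 4-aligned)
64..65  proto  (1B, 1-aligned)
65..66  seq  (1B, 1-aligned)
66..68  version  (2B, 2-aligned)
68..72  -- tail padding (4B)
sizeof = 72, alignof = 8
data bytes 68, size 72 → padding 4

4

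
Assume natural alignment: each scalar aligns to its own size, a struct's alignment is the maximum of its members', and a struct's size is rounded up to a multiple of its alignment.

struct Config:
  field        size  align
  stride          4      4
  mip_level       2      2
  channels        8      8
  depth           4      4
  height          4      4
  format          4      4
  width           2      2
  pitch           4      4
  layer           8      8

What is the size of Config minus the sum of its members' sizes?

stride at 0 (size 4, align 4) → ends 4
mip_level at 4 (size 2, align 2) → ends 6
pad 2 to align 8 for channels
channels at 8 (size 8, align 8) → ends 16
depth at 16 (size 4, align 4) → ends 20
height at 20 (size 4, align 4) → ends 24
format at 24 (size 4, align 4) → ends 28
width at 28 (size 2, align 2) → ends 30
pad 2 to align 4 for pitch
pitch at 32 (size 4, align 4) → ends 36
pad 4 to align 8 for layer
layer at 40 (size 8, align 8) → ends 48
total 48 bytes, alignment 8
data bytes 40, size 48 → padding 8

8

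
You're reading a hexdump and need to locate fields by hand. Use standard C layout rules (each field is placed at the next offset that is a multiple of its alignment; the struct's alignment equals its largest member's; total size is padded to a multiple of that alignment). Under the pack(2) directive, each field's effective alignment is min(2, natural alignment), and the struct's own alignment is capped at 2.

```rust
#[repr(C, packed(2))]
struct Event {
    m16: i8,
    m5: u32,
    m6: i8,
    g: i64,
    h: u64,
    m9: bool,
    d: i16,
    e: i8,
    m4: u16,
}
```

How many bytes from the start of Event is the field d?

@0: m16 [1B, align 1] → 1
+1 pad (align 2)
@2: m5 [4B, align 2] → 6
@6: m6 [1B, align 1] → 7
+1 pad (align 2)
@8: g [8B, align 2] → 16
@16: h [8B, align 2] → 24
@24: m9 [1B, align 1] → 25
+1 pad (align 2)
@26: d [2B, align 2] → 28

26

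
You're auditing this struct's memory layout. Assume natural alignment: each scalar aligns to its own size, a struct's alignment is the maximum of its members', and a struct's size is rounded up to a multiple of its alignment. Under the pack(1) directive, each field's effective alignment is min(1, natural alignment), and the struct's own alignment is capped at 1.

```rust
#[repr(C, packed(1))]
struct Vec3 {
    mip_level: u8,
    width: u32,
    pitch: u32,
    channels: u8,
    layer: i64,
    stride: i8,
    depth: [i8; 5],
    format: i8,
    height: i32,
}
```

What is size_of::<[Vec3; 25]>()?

mip_level at 0 (size 1, align 1) → ends 1
width at 1 (size 4, align 1) → ends 5
pitch at 5 (size 4, align 1) → ends 9
channels at 9 (size 1, align 1) → ends 10
layer at 10 (size 8, align 1) → ends 18
stride at 18 (size 1, align 1) → ends 19
depth at 19 (size 5, align 1) → ends 24
format at 24 (size 1, align 1) → ends 25
height at 25 (size 4, align 1) → ends 29
total 29 bytes, alignment 1
array of 25: 25 × 29 = 725

725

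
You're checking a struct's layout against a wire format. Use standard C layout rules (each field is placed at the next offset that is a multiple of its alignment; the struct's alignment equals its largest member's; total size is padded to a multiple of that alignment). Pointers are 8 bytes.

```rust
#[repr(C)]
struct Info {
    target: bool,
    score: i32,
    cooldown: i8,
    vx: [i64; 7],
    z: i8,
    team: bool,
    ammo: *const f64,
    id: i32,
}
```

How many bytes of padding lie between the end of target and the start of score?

3

@0: target [1B, align 1] → 1
+3 pad (align 4)
@4: score [4B, align 4] → 8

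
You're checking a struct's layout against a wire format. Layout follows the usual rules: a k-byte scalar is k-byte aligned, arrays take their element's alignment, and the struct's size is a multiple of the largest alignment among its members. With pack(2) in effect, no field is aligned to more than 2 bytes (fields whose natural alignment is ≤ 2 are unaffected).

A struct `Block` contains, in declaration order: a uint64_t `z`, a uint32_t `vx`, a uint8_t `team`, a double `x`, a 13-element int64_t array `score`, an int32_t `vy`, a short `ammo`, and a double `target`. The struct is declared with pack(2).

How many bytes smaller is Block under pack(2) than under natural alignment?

natural layout:
  @0: z [8B, align 8] → 8
  @8: vx [4B, align 4] → 12
  @12: team [1B, align 1] → 13
  +3 pad (align 8)
  @16: x [8B, align 8] → 24
  @24: score [104B, align 8] → 128
  @128: vy [4B, align 4] → 132
  @132: ammo [2B, align 2] → 134
  +2 pad (align 8)
  @136: target [8B, align 8] → 144
  size 144, align 8
packed(2) layout:
  @0: z [8B, align 2] → 8
  @8: vx [4B, align 2] → 12
  @12: team [1B, align 1] → 13
  +1 pad (align 2)
  @14: x [8B, align 2] → 22
  @22: score [104B, align 2] → 126
  @126: vy [4B, align 2] → 130
  @130: ammo [2B, align 2] → 132
  @132: target [8B, align 2] → 140
  size 140, align 2
144 − 140 = 4

4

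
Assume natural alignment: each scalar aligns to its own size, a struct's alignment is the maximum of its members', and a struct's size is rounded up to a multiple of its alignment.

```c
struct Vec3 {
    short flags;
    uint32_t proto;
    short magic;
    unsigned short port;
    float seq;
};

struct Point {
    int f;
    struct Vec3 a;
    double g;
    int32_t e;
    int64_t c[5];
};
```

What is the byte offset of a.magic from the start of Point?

Vec3: @0: flags [2B, align 2] → 2; +2 pad (align 4); @4: proto [4B, align 4] → 8; @8: magic [2B, align 2] → 10; @10: port [2B, align 2] → 12; @12: seq [4B, align 4] → 16; size 16, align 4
@0: f [4B, align 4] → 4
@4: a [16B, align 4] → 20
within Vec3: magic at 8
4 + 8 = 12

12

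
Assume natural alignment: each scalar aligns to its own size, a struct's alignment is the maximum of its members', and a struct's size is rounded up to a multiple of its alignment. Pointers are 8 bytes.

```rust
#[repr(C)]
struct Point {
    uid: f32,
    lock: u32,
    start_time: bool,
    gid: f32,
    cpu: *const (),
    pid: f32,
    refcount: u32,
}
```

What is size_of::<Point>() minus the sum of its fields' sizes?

3

0..4  uid  (4B, 4-aligned)
4..8  lock  (4B, 4-aligned)
8..9  start_time  (1B, 1-aligned)
9..12  -- padding (3B)
12..16  gid  (4B, 4-aligned)
16..24  cpu  (8B, 8-aligned)
24..28  pid  (4B, 4-aligned)
28..32  refcount  (4B, 4-aligned)
sizeof = 32, alignof = 8
data bytes 29, size 32 → padding 3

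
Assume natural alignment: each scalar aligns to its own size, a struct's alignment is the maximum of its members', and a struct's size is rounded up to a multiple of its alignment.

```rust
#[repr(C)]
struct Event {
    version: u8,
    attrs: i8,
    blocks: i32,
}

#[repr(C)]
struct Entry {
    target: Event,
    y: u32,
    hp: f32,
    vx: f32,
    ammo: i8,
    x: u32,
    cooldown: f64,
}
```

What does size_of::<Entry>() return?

40 bytes

Event: 0..1  version  (1B, 1-aligned); 1..2  attrs  (1B, 1-aligned); 2..4  -- padding (2B); 4..8  blocks  (4B, 4-aligned); sizeof = 8, alignof = 4
0..8  target  (8B, 4-aligned)
8..12  y  (4B, 4-aligned)
12..16  hp  (4B, 4-aligned)
16..20  vx  (4B, 4-aligned)
20..21  ammo  (1B, 1-aligned)
21..24  -- padding (3B)
24..28  x  (4B, 4-aligned)
28..32  -- padding (4B)
32..40  cooldown  (8B, 8-aligned)
sizeof = 40, alignof = 8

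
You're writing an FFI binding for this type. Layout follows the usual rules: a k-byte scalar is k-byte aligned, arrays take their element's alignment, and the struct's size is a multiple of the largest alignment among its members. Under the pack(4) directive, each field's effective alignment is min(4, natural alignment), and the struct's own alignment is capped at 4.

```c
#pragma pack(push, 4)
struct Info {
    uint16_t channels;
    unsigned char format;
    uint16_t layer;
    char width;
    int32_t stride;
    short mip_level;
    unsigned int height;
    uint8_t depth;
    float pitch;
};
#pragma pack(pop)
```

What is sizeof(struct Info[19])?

532

0..2  channels  (2B, 2-aligned)
2..3  format  (1B, 1-aligned)
3..4  -- padding (1B)
4..6  layer  (2B, 2-aligned)
6..7  width  (1B, 1-aligned)
7..8  -- padding (1B)
8..12  stride  (4B, 4-aligned)
12..14  mip_level  (2B, 2-aligned)
14..16  -- padding (2B)
16..20  height  (4B, 4-aligned)
20..21  depth  (1B, 1-aligned)
21..24  -- padding (3B)
24..28  pitch  (4B, 4-aligned)
sizeof = 28, alignof = 4
array of 19: 19 × 28 = 532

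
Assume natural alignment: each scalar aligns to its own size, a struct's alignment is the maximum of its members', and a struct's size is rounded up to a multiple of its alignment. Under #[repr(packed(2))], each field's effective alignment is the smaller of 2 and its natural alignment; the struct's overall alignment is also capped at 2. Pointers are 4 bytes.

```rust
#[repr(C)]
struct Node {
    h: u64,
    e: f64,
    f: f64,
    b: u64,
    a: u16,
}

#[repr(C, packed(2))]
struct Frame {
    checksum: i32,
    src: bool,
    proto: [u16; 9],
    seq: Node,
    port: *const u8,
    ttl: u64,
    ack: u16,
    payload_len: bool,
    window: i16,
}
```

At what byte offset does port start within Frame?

64

Node: h at 0 (size 8, align 8) → ends 8; e at 8 (size 8, align 8) → ends 16; f at 16 (size 8, align 8) → ends 24; b at 24 (size 8, align 8) → ends 32; a at 32 (size 2, align 2) → ends 34; tail pad 6 to reach multiple of 8; total 40 bytes, alignment 8
checksum at 0 (size 4, align 2) → ends 4
src at 4 (size 1, align 1) → ends 5
pad 1 to align 2 for proto
proto at 6 (size 18, align 2) → ends 24
seq at 24 (size 40, align 2) → ends 64
port at 64 (size 4, align 2) → ends 68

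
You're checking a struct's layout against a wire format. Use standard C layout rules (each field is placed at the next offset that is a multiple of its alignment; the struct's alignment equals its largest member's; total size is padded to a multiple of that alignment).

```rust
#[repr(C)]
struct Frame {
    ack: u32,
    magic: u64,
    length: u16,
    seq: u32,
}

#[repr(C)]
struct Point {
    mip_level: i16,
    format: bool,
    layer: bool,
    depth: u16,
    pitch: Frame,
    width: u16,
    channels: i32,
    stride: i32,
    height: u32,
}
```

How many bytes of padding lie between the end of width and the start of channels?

2

Frame: @0: ack [4B, align 4] → 4; +4 pad (align 8); @8: magic [8B, align 8] → 16; @16: length [2B, align 2] → 18; +2 pad (align 4); @20: seq [4B, align 4] → 24; size 24, align 8
@0: mip_level [2B, align 2] → 2
@2: format [1B, align 1] → 3
@3: layer [1B, align 1] → 4
@4: depth [2B, align 2] → 6
+2 pad (align 8)
@8: pitch [24B, align 8] → 32
@32: width [2B, align 2] → 34
+2 pad (align 4)
@36: channels [4B, align 4] → 40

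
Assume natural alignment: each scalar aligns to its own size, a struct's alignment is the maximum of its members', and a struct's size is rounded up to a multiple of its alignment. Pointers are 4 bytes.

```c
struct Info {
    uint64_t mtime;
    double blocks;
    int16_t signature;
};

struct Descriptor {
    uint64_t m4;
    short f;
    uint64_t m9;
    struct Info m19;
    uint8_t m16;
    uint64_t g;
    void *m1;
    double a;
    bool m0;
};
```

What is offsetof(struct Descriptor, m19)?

Info: 0..8  mtime  (8B, 8-aligned); 8..16  blocks  (8B, 8-aligned); 16..18  signature  (2B, 2-aligned); 18..24  -- tail padding (6B); sizeof = 24, alignof = 8
0..8  m4  (8B, 8-aligned)
8..10  f  (2B, 2-aligned)
10..16  -- padding (6B)
16..24  m9  (8B, 8-aligned)
24..48  m19  (24B, 8-aligned)

24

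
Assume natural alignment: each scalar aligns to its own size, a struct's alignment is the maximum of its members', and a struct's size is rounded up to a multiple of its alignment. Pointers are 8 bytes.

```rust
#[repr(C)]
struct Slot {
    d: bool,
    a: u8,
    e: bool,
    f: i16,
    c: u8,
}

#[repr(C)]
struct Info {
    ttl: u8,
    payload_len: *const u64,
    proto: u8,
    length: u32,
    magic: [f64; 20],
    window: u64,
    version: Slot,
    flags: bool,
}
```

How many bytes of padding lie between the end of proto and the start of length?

3

Slot: 0..1  d  (1B, 1-aligned); 1..2  a  (1B, 1-aligned); 2..3  e  (1B, 1-aligned); 3..4  -- padding (1B); 4..6  f  (2B, 2-aligned); 6..7  c  (1B, 1-aligned); 7..8  -- tail padding (1B); sizeof = 8, alignof = 2
0..1  ttl  (1B, 1-aligned)
1..8  -- padding (7B)
8..16  payload_len  (8B, 8-aligned)
16..17  proto  (1B, 1-aligned)
17..20  -- padding (3B)
20..24  length  (4B, 4-aligned)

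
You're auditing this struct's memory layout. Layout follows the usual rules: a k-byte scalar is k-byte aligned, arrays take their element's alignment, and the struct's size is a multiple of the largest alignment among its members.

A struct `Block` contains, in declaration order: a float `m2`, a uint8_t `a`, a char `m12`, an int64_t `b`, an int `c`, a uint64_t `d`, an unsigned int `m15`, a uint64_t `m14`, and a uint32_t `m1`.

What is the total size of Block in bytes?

56 bytes

0..4  m2  (4B, 4-aligned)
4..5  a  (1B, 1-aligned)
5..6  m12  (1B, 1-aligned)
6..8  -- padding (2B)
8..16  b  (8B, 8-aligned)
16..20  c  (4B, 4-aligned)
20..24  -- padding (4B)
24..32  d  (8B, 8-aligned)
32..36  m15  (4B, 4-aligned)
36..40  -- padding (4B)
40..48  m14  (8B, 8-aligned)
48..52  m1  (4B, 4-aligned)
52..56  -- tail padding (4B)
sizeof = 56, alignof = 8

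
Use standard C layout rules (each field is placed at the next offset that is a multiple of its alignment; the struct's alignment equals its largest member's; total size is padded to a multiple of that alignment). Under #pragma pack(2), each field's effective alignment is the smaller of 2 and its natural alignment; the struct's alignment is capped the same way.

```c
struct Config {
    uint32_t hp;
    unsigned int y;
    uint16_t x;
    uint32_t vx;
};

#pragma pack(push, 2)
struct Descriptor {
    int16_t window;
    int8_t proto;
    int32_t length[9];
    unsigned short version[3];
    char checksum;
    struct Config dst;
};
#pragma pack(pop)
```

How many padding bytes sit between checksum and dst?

Config: @0: hp [4B, align 4] → 4; @4: y [4B, align 4] → 8; @8: x [2B, align 2] → 10; +2 pad (align 4); @12: vx [4B, align 4] → 16; size 16, align 4
@0: window [2B, align 2] → 2
@2: proto [1B, align 1] → 3
+1 pad (align 2)
@4: length [36B, align 2] → 40
@40: version [6B, align 2] → 46
@46: checksum [1B, align 1] → 47
+1 pad (align 2)
@48: dst [16B, align 2] → 64

1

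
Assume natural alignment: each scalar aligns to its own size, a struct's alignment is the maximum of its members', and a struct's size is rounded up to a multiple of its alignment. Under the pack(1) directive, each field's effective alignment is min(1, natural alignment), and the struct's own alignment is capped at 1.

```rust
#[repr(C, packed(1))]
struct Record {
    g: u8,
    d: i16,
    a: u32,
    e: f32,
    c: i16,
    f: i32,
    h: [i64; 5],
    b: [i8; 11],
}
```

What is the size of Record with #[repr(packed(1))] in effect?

g at 0 (size 1, align 1) → ends 1
d at 1 (size 2, align 1) → ends 3
a at 3 (size 4, align 1) → ends 7
e at 7 (size 4, align 1) → ends 11
c at 11 (size 2, align 1) → ends 13
f at 13 (size 4, align 1) → ends 17
h at 17 (size 40, align 1) → ends 57
b at 57 (size 11, align 1) → ends 68
total 68 bytes, alignment 1

68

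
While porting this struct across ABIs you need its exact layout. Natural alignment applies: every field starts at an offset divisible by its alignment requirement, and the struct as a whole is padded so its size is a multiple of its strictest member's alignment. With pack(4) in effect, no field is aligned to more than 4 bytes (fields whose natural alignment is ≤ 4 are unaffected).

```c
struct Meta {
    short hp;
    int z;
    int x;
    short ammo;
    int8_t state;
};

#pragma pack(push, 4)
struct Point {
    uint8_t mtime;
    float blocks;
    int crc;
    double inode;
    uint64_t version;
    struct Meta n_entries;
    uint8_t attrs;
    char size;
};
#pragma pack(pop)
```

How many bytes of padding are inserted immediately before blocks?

3

Meta: @0: hp [2B, align 2] → 2; +2 pad (align 4); @4: z [4B, align 4] → 8; @8: x [4B, align 4] → 12; @12: ammo [2B, align 2] → 14; @14: state [1B, align 1] → 15; +1 tail pad (align 4); size 16, align 4
@0: mtime [1B, align 1] → 1
+3 pad (align 4)
@4: blocks [4B, align 4] → 8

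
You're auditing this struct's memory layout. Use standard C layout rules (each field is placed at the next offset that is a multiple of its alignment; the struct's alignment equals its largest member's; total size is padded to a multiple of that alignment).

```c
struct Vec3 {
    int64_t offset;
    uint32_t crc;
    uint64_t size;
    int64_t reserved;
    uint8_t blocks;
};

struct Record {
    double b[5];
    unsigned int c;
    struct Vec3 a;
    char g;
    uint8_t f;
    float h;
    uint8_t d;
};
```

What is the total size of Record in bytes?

104

Vec3: 0..8  offset  (8B, 8-aligned); 8..12  crc  (4B, 4-aligned); 12..16  -- padding (4B); 16..24  size  (8B, 8-aligned); 24..32  reserved  (8B, 8-aligned); 32..33  blocks  (1B, 1-aligned); 33..40  -- tail padding (7B); sizeof = 40, alignof = 8
0..40  b  (40B, 8-aligned)
40..44  c  (4B, 4-aligned)
44..48  -- padding (4B)
48..88  a  (40B, 8-aligned)
88..89  g  (1B, 1-aligned)
89..90  f  (1B, 1-aligned)
90..92  -- padding (2B)
92..96  h  (4B, 4-aligned)
96..97  d  (1B, 1-aligned)
97..104  -- tail padding (7B)
sizeof = 104, alignof = 8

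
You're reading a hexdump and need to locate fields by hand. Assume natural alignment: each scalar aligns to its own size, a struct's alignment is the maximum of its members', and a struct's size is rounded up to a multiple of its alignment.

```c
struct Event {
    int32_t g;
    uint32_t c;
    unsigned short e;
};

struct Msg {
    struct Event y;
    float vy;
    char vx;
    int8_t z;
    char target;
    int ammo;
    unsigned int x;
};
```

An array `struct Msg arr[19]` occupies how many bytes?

532

Event: @0: g [4B, align 4] → 4; @4: c [4B, align 4] → 8; @8: e [2B, align 2] → 10; +2 tail pad (align 4); size 12, align 4
@0: y [12B, align 4] → 12
@12: vy [4B, align 4] → 16
@16: vx [1B, align 1] → 17
@17: z [1B, align 1] → 18
@18: target [1B, align 1] → 19
+1 pad (align 4)
@20: ammo [4B, align 4] → 24
@24: x [4B, align 4] → 28
size 28, align 4
array of 19: 19 × 28 = 532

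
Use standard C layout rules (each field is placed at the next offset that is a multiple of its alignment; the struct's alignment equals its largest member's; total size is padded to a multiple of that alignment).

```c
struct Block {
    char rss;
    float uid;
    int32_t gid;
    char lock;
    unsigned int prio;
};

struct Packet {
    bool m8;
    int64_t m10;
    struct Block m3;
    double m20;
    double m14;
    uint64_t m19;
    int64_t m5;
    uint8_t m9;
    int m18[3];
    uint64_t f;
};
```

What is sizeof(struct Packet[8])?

768

Block: rss at 0 (size 1, align 1) → ends 1; pad 3 to align 4 for uid; uid at 4 (size 4, align 4) → ends 8; gid at 8 (size 4, align 4) → ends 12; lock at 12 (size 1, align 1) → ends 13; pad 3 to align 4 for prio; prio at 16 (size 4, align 4) → ends 20; total 20 bytes, alignment 4
m8 at 0 (size 1, align 1) → ends 1
pad 7 to align 8 for m10
m10 at 8 (size 8, align 8) → ends 16
m3 at 16 (size 20, align 4) → ends 36
pad 4 to align 8 for m20
m20 at 40 (size 8, align 8) → ends 48
m14 at 48 (size 8, align 8) → ends 56
m19 at 56 (size 8, align 8) → ends 64
m5 at 64 (size 8, align 8) → ends 72
m9 at 72 (size 1, align 1) → ends 73
pad 3 to align 4 for m18
m18 at 76 (size 12, align 4) → ends 88
f at 88 (size 8, align 8) → ends 96
total 96 bytes, alignment 8
array of 8: 8 × 96 = 768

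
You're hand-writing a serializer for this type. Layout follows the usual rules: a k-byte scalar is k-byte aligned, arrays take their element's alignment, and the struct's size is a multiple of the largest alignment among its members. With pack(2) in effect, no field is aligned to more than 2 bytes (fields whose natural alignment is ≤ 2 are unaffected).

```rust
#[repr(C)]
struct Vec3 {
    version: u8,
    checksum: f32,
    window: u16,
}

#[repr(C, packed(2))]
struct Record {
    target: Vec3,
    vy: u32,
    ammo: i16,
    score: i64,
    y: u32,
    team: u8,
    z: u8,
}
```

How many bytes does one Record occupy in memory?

Vec3: version at 0 (size 1, align 1) → ends 1; pad 3 to align 4 for checksum; checksum at 4 (size 4, align 4) → ends 8; window at 8 (size 2, align 2) → ends 10; tail pad 2 to reach multiple of 4; total 12 bytes, alignment 4
target at 0 (size 12, align 2) → ends 12
vy at 12 (size 4, align 2) → ends 16
ammo at 16 (size 2, align 2) → ends 18
score at 18 (size 8, align 2) → ends 26
y at 26 (size 4, align 2) → ends 30
team at 30 (size 1, align 1) → ends 31
z at 31 (size 1, align 1) → ends 32
total 32 bytes, alignment 2

32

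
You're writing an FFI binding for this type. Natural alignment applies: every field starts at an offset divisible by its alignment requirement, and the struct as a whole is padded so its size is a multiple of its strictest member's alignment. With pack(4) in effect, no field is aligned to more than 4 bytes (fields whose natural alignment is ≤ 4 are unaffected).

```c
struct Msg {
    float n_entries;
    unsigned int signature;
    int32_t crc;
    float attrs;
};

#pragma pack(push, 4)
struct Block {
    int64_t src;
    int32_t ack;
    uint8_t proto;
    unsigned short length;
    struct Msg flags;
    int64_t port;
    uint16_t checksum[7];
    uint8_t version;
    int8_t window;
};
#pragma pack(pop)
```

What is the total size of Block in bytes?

Msg: n_entries at 0 (size 4, align 4) → ends 4; signature at 4 (size 4, align 4) → ends 8; crc at 8 (size 4, align 4) → ends 12; attrs at 12 (size 4, align 4) → ends 16; total 16 bytes, alignment 4
src at 0 (size 8, align 4) → ends 8
ack at 8 (size 4, align 4) → ends 12
proto at 12 (size 1, align 1) → ends 13
pad 1 to align 2 for length
length at 14 (size 2, align 2) → ends 16
flags at 16 (size 16, align 4) → ends 32
port at 32 (size 8, align 4) → ends 40
checksum at 40 (size 14, align 2) → ends 54
version at 54 (size 1, align 1) → ends 55
window at 55 (size 1, align 1) → ends 56
total 56 bytes, alignment 4

56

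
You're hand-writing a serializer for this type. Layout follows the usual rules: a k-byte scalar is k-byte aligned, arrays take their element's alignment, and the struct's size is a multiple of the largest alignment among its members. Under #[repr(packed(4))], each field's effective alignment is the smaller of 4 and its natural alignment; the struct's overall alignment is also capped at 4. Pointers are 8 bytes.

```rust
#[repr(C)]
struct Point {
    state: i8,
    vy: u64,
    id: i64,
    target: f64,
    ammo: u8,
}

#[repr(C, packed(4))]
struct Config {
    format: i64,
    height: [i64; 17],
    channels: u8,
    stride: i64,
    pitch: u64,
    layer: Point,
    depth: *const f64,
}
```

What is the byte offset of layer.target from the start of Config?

Point: state at 0 (size 1, align 1) → ends 1; pad 7 to align 8 for vy; vy at 8 (size 8, align 8) → ends 16; id at 16 (size 8, align 8) → ends 24; target at 24 (size 8, align 8) → ends 32; ammo at 32 (size 1, align 1) → ends 33; tail pad 7 to reach multiple of 8; total 40 bytes, alignment 8
format at 0 (size 8, align 4) → ends 8
height at 8 (size 136, align 4) → ends 144
channels at 144 (size 1, align 1) → ends 145
pad 3 to align 4 for stride
stride at 148 (size 8, align 4) → ends 156
pitch at 156 (size 8, align 4) → ends 164
layer at 164 (size 40, align 4) → ends 204
within Point: target at 24
164 + 24 = 188

188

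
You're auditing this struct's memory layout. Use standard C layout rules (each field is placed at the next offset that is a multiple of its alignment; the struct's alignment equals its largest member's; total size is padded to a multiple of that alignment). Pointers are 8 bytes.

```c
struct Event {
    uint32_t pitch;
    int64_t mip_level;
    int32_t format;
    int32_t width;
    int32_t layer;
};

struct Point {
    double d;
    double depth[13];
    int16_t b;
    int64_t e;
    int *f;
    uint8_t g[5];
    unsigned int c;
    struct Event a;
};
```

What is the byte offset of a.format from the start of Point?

Event: pitch at 0 (size 4, align 4) → ends 4; pad 4 to align 8 for mip_level; mip_level at 8 (size 8, align 8) → ends 16; format at 16 (size 4, align 4) → ends 20; width at 20 (size 4, align 4) → ends 24; layer at 24 (size 4, align 4) → ends 28; tail pad 4 to reach multiple of 8; total 32 bytes, alignment 8
d at 0 (size 8, align 8) → ends 8
depth at 8 (size 104, align 8) → ends 112
b at 112 (size 2, align 2) → ends 114
pad 6 to align 8 for e
e at 120 (size 8, align 8) → ends 128
f at 128 (size 8, align 8) → ends 136
g at 136 (size 5, align 1) → ends 141
pad 3 to align 4 for c
c at 144 (size 4, align 4) → ends 148
pad 4 to align 8 for a
a at 152 (size 32, align 8) → ends 184
within Event: format at 16
152 + 16 = 168

168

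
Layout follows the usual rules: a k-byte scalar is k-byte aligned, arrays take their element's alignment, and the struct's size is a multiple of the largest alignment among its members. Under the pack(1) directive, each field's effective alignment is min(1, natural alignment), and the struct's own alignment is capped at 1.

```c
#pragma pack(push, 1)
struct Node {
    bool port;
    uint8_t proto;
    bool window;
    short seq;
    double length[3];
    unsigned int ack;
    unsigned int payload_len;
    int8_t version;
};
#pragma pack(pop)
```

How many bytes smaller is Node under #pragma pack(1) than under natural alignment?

natural layout:
  @0: port [1B, align 1] → 1
  @1: proto [1B, align 1] → 2
  @2: window [1B, align 1] → 3
  +1 pad (align 2)
  @4: seq [2B, align 2] → 6
  +2 pad (align 8)
  @8: length [24B, align 8] → 32
  @32: ack [4B, align 4] → 36
  @36: payload_len [4B, align 4] → 40
  @40: version [1B, align 1] → 41
  +7 tail pad (align 8)
  size 48, align 8
packed(1) layout:
  @0: port [1B, align 1] → 1
  @1: proto [1B, align 1] → 2
  @2: window [1B, align 1] → 3
  @3: seq [2B, align 1] → 5
  @5: length [24B, align 1] → 29
  @29: ack [4B, align 1] → 33
  @33: payload_len [4B, align 1] → 37
  @37: version [1B, align 1] → 38
  size 38, align 1
48 − 38 = 10

10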